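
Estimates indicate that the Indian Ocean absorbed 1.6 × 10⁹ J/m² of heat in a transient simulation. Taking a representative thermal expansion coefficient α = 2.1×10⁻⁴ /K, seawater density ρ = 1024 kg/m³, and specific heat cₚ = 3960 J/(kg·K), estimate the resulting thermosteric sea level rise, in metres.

Δh = αQ/(ρcₚ) = 2.1×10⁻⁴ × 1.6×10⁹ / (1024 × 3960) ≈ 0.08286 m

0.083 m of thermosteric rise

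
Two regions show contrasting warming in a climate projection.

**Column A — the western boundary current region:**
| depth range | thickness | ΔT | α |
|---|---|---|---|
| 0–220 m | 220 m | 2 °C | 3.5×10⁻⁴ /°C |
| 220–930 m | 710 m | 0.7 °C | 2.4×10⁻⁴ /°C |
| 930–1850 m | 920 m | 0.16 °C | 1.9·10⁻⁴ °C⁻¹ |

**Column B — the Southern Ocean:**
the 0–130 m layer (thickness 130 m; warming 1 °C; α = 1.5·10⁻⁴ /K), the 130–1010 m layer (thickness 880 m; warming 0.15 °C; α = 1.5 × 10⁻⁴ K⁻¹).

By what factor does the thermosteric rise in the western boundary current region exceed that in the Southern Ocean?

7.67

A 0–220 m: 2 × 220 × 3.5×10⁻⁴ = 0.15400 m
A Layer 2: 0.7 × 2.4×10⁻⁴ × 710 = 0.11928 m
A 930–1850 m: 920 × 0.16 × 1.9×10⁻⁴ = 0.027968 m
A total: 0.301248 m
B Layer 1: 1.5×10⁻⁴ × 130 × 1 = 0.01950 m
B 1.5×10⁻⁴ × 0.15 × 880 = 0.01980 m
B total: 0.03930 m
Ratio: 0.301248 / 0.03930 ≈ 7.665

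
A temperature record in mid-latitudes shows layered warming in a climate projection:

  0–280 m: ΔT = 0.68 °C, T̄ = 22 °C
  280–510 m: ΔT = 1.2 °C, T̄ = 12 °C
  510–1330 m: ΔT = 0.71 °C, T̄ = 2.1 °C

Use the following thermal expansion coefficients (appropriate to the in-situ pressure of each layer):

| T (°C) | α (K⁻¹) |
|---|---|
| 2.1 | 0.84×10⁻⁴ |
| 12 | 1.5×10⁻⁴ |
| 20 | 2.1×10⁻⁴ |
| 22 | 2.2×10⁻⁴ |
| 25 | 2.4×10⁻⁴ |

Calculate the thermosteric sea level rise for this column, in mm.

Δh = 130 mm

Layer 1 at 22 °C → α = 2.2×10⁻⁴ K⁻¹
Layer 2 at 12 °C → α = 1.5×10⁻⁴ K⁻¹
Layer 3 at 2.1 °C → α = 0.84×10⁻⁴ K⁻¹
Layer 1: 280 × 0.68 × 2.2×10⁻⁴ = 0.041888 m
1.5×10⁻⁴ × 1.2 × 230 = 0.04140 m
0.71 × 820 × 0.84×10⁻⁴ = 0.0489048 m
Δh = 0.041888 + 0.04140 + 0.0489048 = 0.1321928 m ≈ 130 mm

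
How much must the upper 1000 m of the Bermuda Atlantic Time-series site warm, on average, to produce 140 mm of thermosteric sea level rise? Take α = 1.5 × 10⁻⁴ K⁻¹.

ΔT = Δh/(αH) = 0.14 / (1.5×10⁻⁴ × 1000) ≈ 0.9333 °C

0.93 °C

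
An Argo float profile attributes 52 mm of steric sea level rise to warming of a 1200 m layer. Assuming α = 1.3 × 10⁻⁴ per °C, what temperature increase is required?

about 0.333 K

ΔT = Δh/(αH) = 0.052 / (1.3×10⁻⁴ × 1200) ≈ 0.3333 K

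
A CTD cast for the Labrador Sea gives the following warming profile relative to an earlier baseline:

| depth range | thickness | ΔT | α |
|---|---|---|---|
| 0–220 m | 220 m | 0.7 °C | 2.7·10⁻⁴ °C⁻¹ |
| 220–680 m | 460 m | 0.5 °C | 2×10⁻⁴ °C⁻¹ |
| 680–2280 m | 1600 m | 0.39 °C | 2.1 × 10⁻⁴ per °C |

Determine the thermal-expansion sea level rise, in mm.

Layer 1: 2.7×10⁻⁴ × 0.7 × 220 = 0.04158 m
460 × 2×10⁻⁴ × 0.5 = 0.04600 m
0.39 × 1600 × 2.1×10⁻⁴ = 0.13104 m
Δh = 0.04158 + 0.04600 + 0.13104 = 0.21862 m ≈ 219 mm

about 219 mm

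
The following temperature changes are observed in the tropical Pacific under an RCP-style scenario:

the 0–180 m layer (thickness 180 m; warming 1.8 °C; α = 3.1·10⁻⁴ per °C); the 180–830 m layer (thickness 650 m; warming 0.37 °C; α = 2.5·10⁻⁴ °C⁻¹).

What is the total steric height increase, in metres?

Layer 1: 180 × 3.1×10⁻⁴ × 1.8 = 0.10044 m
2.5×10⁻⁴ × 0.37 × 650 = 0.060125 m
Δh = 0.10044 + 0.060125 = 0.160565 m

Δh = 0.161 m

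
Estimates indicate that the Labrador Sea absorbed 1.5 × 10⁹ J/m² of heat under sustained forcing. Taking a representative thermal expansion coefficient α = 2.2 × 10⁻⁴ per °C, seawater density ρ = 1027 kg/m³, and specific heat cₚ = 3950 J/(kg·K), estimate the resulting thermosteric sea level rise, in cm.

Δh = αQ/(ρcₚ) = 2.2×10⁻⁴ × 1.5×10⁹ / (1027 × 3950) ≈ 0.081348 m

8.13 cm of thermosteric rise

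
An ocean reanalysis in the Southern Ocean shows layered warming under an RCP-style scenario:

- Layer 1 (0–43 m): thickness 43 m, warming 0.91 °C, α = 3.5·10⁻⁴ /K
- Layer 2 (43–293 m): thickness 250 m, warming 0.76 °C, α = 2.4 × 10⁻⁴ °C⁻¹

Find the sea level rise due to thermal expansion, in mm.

Layer 1: 0.91 × 43 × 3.5×10⁻⁴ = 0.0136955 m
43–293 m: 2.4×10⁻⁴ × 250 × 0.76 = 0.04560 m
Δh = 0.0136955 + 0.04560 = 0.0592955 m ≈ 59 mm

about 59 mm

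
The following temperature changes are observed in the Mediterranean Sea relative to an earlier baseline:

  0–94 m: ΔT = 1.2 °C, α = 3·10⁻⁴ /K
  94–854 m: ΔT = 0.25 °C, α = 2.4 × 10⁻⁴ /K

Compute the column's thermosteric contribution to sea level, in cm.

0–94 m: 1.2 × 94 × 3×10⁻⁴ = 0.03384 m
94–854 m: 0.25 × 760 × 2.4×10⁻⁴ = 0.04560 m
Δh = 0.03384 + 0.04560 = 0.07944 m ≈ 7.94 cm

7.94 cm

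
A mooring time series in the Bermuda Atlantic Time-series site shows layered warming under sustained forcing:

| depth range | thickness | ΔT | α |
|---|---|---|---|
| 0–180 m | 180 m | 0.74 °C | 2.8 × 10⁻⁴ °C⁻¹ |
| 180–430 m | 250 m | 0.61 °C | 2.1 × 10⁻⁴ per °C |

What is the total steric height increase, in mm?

0–180 m: 0.74 × 2.8×10⁻⁴ × 180 = 0.037296 m
Layer 2: 250 × 2.1×10⁻⁴ × 0.61 = 0.032025 m
Δh = 0.037296 + 0.032025 = 0.069321 m ≈ 69 mm

about 69 mm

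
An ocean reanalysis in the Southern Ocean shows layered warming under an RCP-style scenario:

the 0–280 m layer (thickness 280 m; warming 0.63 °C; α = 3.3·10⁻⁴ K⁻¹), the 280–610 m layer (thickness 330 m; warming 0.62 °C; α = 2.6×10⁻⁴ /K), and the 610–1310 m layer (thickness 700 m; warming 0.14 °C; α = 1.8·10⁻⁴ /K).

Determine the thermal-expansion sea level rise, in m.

0.13 m of thermosteric rise

Layer 1: 3.3×10⁻⁴ × 280 × 0.63 = 0.058212 m
330 × 2.6×10⁻⁴ × 0.62 = 0.053196 m
Layer 3: 700 × 0.14 × 1.8×10⁻⁴ = 0.01764 m
Δh = 0.058212 + 0.053196 + 0.01764 = 0.129048 m ≈ 0.13 m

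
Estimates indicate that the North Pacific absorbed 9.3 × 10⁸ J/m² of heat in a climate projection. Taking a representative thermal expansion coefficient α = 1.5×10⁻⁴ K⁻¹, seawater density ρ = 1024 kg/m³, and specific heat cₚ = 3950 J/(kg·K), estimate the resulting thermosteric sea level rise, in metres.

about 0.0345 m

Δh = αQ/(ρcₚ) = 1.5×10⁻⁴ × 9.3×10⁸ / (1024 × 3950) ≈ 0.034489 m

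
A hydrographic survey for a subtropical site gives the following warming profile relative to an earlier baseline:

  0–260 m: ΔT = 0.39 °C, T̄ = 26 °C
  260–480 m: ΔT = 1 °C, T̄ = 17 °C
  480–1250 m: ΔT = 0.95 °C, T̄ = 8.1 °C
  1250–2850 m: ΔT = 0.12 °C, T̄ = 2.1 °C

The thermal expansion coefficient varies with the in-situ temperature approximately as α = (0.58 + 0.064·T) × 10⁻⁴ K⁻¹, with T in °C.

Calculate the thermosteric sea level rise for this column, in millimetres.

about 150 mm

Layer 1: α = (0.58 + 0.064×26)×10⁻⁴ = 2.244×10⁻⁴ K⁻¹
Layer 2: α = (0.58 + 0.064×17)×10⁻⁴ = 1.668×10⁻⁴ K⁻¹
Layer 3: α = (0.58 + 0.064×8.1)×10⁻⁴ = 1.0984×10⁻⁴ K⁻¹
Layer 4: α = (0.58 + 0.064×2.1)×10⁻⁴ = 0.7144×10⁻⁴ K⁻¹
0.39 × 260 × 2.244×10⁻⁴ = 0.02275416 m
260–480 m: 1.668×10⁻⁴ × 220 × 1 = 0.036696 m
Layer 3: 1.0984×10⁻⁴ × 0.95 × 770 = 0.08034796 m
1250–2850 m: 1600 × 0.12 × 0.7144×10⁻⁴ = 0.01371648 m
Δh = 0.02275416 + 0.036696 + 0.08034796 + 0.01371648 = 0.1535146 m ≈ 150 mm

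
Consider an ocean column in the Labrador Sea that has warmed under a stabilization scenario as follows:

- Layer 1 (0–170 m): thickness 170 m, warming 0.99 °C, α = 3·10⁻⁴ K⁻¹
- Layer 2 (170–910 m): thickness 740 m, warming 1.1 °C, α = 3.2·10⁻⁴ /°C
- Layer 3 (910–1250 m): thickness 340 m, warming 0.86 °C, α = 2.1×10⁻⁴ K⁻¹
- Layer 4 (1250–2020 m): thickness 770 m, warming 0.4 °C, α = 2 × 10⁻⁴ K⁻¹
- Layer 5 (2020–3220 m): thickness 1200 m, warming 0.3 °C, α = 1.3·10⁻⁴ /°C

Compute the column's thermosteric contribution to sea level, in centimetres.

0.99 × 170 × 3×10⁻⁴ = 0.05049 m
Layer 2: 3.2×10⁻⁴ × 1.1 × 740 = 0.26048 m
910–1250 m: 2.1×10⁻⁴ × 340 × 0.86 = 0.061404 m
Layer 4: 770 × 2×10⁻⁴ × 0.4 = 0.06160 m
2020–3220 m: 1.3×10⁻⁴ × 0.3 × 1200 = 0.04680 m
Δh = 0.05049 + 0.26048 + 0.061404 + 0.06160 + 0.04680 = 0.480774 m ≈ 48.1 cm

about 48.1 cm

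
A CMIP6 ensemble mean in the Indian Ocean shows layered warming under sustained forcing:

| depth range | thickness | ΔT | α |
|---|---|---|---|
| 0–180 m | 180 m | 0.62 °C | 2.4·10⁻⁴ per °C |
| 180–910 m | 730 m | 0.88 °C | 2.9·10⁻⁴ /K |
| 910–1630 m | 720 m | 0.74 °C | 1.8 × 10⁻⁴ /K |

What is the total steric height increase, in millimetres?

2.4×10⁻⁴ × 0.62 × 180 = 0.026784 m
2.9×10⁻⁴ × 730 × 0.88 = 0.186296 m
Layer 3: 1.8×10⁻⁴ × 720 × 0.74 = 0.095904 m
Δh = 0.026784 + 0.186296 + 0.095904 = 0.308984 m ≈ 309 mm

Δh = 309 mm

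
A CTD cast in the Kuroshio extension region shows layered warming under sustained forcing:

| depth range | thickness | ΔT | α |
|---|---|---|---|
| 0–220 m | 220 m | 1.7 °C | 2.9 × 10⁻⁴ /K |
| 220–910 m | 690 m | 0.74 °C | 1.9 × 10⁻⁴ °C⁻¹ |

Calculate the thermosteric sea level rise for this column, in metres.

Δh = 0.21 m

220 × 2.9×10⁻⁴ × 1.7 = 0.10846 m
1.9×10⁻⁴ × 690 × 0.74 = 0.097014 m
Δh = 0.10846 + 0.097014 = 0.205474 m ≈ 0.21 m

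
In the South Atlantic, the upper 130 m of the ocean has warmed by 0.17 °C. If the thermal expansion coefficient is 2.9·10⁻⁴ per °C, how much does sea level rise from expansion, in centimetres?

Δh = αΔT·H = 2.9×10⁻⁴ × 0.17 × 130 = 0.006409 m

about 0.64 cm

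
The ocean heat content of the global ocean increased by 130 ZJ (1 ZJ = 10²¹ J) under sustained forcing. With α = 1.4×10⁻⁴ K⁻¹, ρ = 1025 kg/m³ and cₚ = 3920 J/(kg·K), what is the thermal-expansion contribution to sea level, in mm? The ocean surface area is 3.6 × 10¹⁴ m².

Δh = 12.6 mm

Per unit area: Q = 130×10²¹ / (3.6×10¹⁴) ≈ 3.611×10⁸ J/m²
Δh = αQ/(ρcₚ) = 1.4×10⁻⁴ × 3.611×10⁸ / (1025 × 3920) ≈ 0.012582 m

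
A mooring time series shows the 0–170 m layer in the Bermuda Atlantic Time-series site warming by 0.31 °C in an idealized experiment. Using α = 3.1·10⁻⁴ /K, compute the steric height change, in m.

Δh = αΔT·H = 3.1×10⁻⁴ × 0.31 × 170 = 0.016337 m

0.016 m of thermosteric rise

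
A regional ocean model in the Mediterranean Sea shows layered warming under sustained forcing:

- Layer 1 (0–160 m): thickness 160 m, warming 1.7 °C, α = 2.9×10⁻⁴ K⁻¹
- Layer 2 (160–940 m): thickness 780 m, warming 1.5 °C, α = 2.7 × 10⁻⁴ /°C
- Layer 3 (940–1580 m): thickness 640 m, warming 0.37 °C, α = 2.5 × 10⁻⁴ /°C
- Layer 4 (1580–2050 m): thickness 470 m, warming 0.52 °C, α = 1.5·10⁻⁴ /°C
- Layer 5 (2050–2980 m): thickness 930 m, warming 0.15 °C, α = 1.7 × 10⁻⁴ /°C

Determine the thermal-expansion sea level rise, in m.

1.7 × 160 × 2.9×10⁻⁴ = 0.07888 m
160–940 m: 780 × 2.7×10⁻⁴ × 1.5 = 0.31590 m
940–1580 m: 2.5×10⁻⁴ × 640 × 0.37 = 0.05920 m
470 × 0.52 × 1.5×10⁻⁴ = 0.03666 m
Layer 5: 1.7×10⁻⁴ × 0.15 × 930 = 0.023715 m
Δh = 0.07888 + 0.31590 + 0.05920 + 0.03666 + 0.023715 = 0.514355 m

0.514 m of thermosteric rise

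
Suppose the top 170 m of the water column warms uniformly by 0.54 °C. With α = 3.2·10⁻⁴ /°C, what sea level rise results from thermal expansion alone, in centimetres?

Δh = αΔT·H = 3.2×10⁻⁴ × 0.54 × 170 = 0.029376 m

2.94 cm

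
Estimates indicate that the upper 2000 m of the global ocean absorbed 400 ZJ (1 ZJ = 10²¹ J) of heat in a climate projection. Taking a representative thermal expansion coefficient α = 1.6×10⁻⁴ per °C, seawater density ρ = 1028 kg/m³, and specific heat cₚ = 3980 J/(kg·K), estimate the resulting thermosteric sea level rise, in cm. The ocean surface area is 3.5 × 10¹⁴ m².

Per unit area: Q = 400×10²¹ / (3.5×10¹⁴) ≈ 1.143×10⁹ J/m²
Δh = αQ/(ρcₚ) = 1.6×10⁻⁴ × 1.143×10⁹ / (1028 × 3980) ≈ 0.044698 m

4.47 cm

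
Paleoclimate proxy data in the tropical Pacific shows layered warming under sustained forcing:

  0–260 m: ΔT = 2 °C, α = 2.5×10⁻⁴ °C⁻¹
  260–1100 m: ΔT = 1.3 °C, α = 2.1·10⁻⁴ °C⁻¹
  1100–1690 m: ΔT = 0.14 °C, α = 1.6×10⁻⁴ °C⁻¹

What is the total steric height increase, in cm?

Layer 1: 2 × 260 × 2.5×10⁻⁴ = 0.13000 m
Layer 2: 840 × 2.1×10⁻⁴ × 1.3 = 0.22932 m
Layer 3: 590 × 1.6×10⁻⁴ × 0.14 = 0.013216 m
Δh = 0.13000 + 0.22932 + 0.013216 = 0.372536 m

Δh ≈ 37.3 cm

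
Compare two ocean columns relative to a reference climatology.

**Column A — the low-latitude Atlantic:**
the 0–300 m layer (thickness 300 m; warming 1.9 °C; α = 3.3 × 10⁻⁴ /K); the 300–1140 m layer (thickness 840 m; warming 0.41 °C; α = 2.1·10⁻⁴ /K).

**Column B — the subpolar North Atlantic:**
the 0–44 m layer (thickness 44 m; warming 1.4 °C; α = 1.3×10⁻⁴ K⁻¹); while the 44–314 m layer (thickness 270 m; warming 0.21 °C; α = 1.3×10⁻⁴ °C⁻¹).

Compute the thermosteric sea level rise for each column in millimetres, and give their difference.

A: 260 mm; B: 15 mm; difference 250 mm

A 0–300 m: 3.3×10⁻⁴ × 300 × 1.9 = 0.18810 m
A 840 × 2.1×10⁻⁴ × 0.41 = 0.072324 m
A total: 0.260424 m
B 1.4 × 44 × 1.3×10⁻⁴ = 0.008008 m
B 1.3×10⁻⁴ × 0.21 × 270 = 0.007371 m
B total: 0.015379 m
Difference: 0.260424 − 0.015379 = 0.245045 m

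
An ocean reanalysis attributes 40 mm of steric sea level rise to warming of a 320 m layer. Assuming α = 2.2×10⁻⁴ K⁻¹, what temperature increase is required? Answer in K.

0.568 K

ΔT = Δh/(αH) = 0.04 / (2.2×10⁻⁴ × 320) ≈ 0.5682 K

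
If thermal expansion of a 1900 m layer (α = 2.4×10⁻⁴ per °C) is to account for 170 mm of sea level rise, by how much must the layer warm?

ΔT = Δh/(αH) = 0.17 / (2.4×10⁻⁴ × 1900) ≈ 0.3728 K

0.37 K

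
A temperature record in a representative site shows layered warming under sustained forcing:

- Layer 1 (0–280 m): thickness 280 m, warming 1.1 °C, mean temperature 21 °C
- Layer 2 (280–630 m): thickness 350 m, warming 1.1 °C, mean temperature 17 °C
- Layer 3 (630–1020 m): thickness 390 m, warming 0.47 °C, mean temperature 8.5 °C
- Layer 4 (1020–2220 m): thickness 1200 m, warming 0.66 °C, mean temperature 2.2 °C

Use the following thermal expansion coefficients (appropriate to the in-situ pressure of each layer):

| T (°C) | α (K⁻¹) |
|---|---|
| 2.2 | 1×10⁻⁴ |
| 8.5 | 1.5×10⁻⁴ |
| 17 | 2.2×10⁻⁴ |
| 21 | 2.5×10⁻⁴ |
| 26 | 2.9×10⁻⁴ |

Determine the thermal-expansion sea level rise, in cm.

Layer 1 at 21 °C → α = 2.5×10⁻⁴ K⁻¹
Layer 2 at 17 °C → α = 2.2×10⁻⁴ K⁻¹
Layer 3 at 8.5 °C → α = 1.5×10⁻⁴ K⁻¹
Layer 4 at 2.2 °C → α = 1×10⁻⁴ K⁻¹
280 × 2.5×10⁻⁴ × 1.1 = 0.07700 m
2.2×10⁻⁴ × 1.1 × 350 = 0.08470 m
630–1020 m: 0.47 × 1.5×10⁻⁴ × 390 = 0.027495 m
1×10⁻⁴ × 0.66 × 1200 = 0.07920 m
Δh = 0.07700 + 0.08470 + 0.027495 + 0.07920 = 0.268395 m ≈ 27 cm

27 cm of thermosteric rise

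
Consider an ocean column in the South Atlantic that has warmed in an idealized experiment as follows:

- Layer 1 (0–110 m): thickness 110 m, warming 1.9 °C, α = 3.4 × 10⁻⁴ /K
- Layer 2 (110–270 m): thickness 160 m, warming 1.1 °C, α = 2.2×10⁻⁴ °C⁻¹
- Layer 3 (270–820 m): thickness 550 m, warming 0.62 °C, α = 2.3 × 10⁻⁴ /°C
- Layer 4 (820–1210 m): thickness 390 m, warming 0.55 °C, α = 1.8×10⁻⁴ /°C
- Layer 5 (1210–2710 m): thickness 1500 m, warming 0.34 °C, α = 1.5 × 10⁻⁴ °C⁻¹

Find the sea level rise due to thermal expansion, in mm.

3.4×10⁻⁴ × 1.9 × 110 = 0.07106 m
Layer 2: 160 × 2.2×10⁻⁴ × 1.1 = 0.03872 m
Layer 3: 2.3×10⁻⁴ × 0.62 × 550 = 0.07843 m
1.8×10⁻⁴ × 390 × 0.55 = 0.03861 m
1210–2710 m: 1.5×10⁻⁴ × 1500 × 0.34 = 0.07650 m
Δh = 0.07106 + 0.03872 + 0.07843 + 0.03861 + 0.07650 = 0.30332 m ≈ 303 mm

about 303 mm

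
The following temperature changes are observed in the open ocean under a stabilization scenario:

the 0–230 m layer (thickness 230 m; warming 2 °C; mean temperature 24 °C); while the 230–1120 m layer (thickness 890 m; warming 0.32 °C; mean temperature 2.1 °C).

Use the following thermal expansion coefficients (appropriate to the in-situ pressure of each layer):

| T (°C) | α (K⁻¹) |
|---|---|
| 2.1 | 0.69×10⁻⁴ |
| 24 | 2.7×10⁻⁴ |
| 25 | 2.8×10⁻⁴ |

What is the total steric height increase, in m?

Layer 1 at 24 °C → α = 2.7×10⁻⁴ K⁻¹
Layer 2 at 2.1 °C → α = 0.69×10⁻⁴ K⁻¹
0–230 m: 2.7×10⁻⁴ × 230 × 2 = 0.12420 m
Layer 2: 0.69×10⁻⁴ × 890 × 0.32 = 0.0196512 m
Δh = 0.12420 + 0.0196512 = 0.1438512 m ≈ 0.14 m

Δh = 0.14 m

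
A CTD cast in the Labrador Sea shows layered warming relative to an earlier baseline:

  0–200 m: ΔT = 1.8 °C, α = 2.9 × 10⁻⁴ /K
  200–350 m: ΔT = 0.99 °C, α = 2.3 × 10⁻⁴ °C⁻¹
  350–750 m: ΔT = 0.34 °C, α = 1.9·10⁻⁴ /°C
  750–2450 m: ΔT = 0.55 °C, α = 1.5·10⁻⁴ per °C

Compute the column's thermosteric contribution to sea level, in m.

Layer 1: 1.8 × 200 × 2.9×10⁻⁴ = 0.10440 m
2.3×10⁻⁴ × 0.99 × 150 = 0.034155 m
Layer 3: 0.34 × 400 × 1.9×10⁻⁴ = 0.02584 m
750–2450 m: 1.5×10⁻⁴ × 0.55 × 1700 = 0.14025 m
Δh = 0.10440 + 0.034155 + 0.02584 + 0.14025 = 0.304645 m ≈ 0.305 m

Δh = 0.305 m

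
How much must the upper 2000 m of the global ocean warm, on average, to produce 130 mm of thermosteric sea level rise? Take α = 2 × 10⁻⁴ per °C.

about 0.33 °C

ΔT = Δh/(αH) = 0.13 / (2×10⁻⁴ × 2000) = 0.3250 °C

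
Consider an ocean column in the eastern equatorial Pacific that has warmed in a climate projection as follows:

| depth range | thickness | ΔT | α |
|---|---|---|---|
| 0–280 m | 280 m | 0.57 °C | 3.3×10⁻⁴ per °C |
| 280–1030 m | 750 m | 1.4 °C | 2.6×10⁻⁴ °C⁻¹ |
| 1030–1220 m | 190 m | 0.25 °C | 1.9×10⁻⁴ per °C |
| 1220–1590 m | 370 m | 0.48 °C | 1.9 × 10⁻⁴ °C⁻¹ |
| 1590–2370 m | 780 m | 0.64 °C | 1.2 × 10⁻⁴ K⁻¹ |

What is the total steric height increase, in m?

0.43 m of thermosteric rise

3.3×10⁻⁴ × 280 × 0.57 = 0.052668 m
2.6×10⁻⁴ × 750 × 1.4 = 0.27300 m
1030–1220 m: 190 × 0.25 × 1.9×10⁻⁴ = 0.009025 m
Layer 4: 0.48 × 1.9×10⁻⁴ × 370 = 0.033744 m
Layer 5: 780 × 1.2×10⁻⁴ × 0.64 = 0.059904 m
Δh = 0.052668 + 0.27300 + 0.009025 + 0.033744 + 0.059904 = 0.428341 m ≈ 0.43 m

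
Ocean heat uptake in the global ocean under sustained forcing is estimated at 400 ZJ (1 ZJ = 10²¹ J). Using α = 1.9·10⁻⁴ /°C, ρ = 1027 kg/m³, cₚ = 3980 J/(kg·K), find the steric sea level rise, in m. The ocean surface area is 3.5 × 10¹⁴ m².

Per unit area: Q = 400×10²¹ / (3.5×10¹⁴) ≈ 1.143×10⁹ J/m²
Δh = αQ/(ρcₚ) = 1.9×10⁻⁴ × 1.143×10⁹ / (1027 × 3980) ≈ 0.053131 m

Δh = 0.053 m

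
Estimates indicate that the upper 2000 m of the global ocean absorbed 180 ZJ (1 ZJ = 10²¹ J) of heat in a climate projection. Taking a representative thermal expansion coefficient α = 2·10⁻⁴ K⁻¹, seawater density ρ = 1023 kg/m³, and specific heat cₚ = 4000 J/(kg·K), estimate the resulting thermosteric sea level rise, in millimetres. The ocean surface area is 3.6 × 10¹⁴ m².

Per unit area: Q = 180×10²¹ / (3.6×10¹⁴) = 5×10⁸ J/m²
Δh = αQ/(ρcₚ) = 2×10⁻⁴ × 5×10⁸ / (1023 × 4000) ≈ 0.024438 m

Δh = 24.4 mm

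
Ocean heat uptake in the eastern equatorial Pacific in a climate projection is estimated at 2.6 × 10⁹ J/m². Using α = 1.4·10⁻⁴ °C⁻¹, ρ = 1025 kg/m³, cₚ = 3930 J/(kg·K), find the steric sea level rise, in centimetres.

Δh = αQ/(ρcₚ) = 1.4×10⁻⁴ × 2.6×10⁹ / (1025 × 3930) ≈ 0.090362 m

Δh = 9.04 cm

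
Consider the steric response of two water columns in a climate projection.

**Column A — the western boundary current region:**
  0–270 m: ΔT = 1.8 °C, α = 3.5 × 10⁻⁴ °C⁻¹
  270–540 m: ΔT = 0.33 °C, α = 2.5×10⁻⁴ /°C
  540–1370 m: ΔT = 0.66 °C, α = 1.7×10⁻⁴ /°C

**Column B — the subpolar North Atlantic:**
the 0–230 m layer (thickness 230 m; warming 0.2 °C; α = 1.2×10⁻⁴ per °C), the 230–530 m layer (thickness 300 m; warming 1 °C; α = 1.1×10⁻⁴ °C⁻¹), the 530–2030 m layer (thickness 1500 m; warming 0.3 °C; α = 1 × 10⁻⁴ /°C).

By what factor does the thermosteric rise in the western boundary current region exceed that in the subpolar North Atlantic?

≈ 3.42×

A 1.8 × 270 × 3.5×10⁻⁴ = 0.17010 m
A 270–540 m: 2.5×10⁻⁴ × 0.33 × 270 = 0.022275 m
A Layer 3: 1.7×10⁻⁴ × 830 × 0.66 = 0.093126 m
A total: 0.285501 m
B 0.2 × 230 × 1.2×10⁻⁴ = 0.00552 m
B 230–530 m: 1.1×10⁻⁴ × 1 × 300 = 0.03300 m
B 530–2030 m: 1×10⁻⁴ × 1500 × 0.3 = 0.04500 m
B total: 0.08352 m
Ratio: 0.285501 / 0.08352 ≈ 3.418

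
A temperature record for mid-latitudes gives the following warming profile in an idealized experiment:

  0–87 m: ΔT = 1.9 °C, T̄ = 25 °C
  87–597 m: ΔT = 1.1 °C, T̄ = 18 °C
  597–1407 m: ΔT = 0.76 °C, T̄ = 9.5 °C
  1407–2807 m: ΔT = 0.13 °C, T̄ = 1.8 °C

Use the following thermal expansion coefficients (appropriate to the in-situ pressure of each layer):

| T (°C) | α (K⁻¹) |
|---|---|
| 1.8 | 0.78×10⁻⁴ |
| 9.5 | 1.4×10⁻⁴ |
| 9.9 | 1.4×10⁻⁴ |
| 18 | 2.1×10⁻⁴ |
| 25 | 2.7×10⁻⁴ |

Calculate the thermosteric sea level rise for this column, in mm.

Layer 1 at 25 °C → α = 2.7×10⁻⁴ K⁻¹
Layer 2 at 18 °C → α = 2.1×10⁻⁴ K⁻¹
Layer 3 at 9.5 °C → α = 1.4×10⁻⁴ K⁻¹
Layer 4 at 1.8 °C → α = 0.78×10⁻⁴ K⁻¹
0–87 m: 1.9 × 87 × 2.7×10⁻⁴ = 0.044631 m
Layer 2: 510 × 1.1 × 2.1×10⁻⁴ = 0.11781 m
Layer 3: 1.4×10⁻⁴ × 810 × 0.76 = 0.086184 m
Layer 4: 1400 × 0.13 × 0.78×10⁻⁴ = 0.014196 m
Δh = 0.044631 + 0.11781 + 0.086184 + 0.014196 = 0.262821 m ≈ 260 mm

260 mm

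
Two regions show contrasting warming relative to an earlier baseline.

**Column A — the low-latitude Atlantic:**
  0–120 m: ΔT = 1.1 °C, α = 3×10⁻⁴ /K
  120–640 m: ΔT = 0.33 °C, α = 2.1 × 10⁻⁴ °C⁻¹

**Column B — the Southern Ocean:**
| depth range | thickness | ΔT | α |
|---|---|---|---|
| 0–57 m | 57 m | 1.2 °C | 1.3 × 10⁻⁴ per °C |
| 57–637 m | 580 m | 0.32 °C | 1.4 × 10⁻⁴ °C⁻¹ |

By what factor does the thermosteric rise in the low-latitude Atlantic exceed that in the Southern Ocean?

≈ 2.17×

A Layer 1: 120 × 1.1 × 3×10⁻⁴ = 0.03960 m
A 0.33 × 2.1×10⁻⁴ × 520 = 0.036036 m
A total: 0.075636 m
B 57 × 1.3×10⁻⁴ × 1.2 = 0.008892 m
B 57–637 m: 1.4×10⁻⁴ × 580 × 0.32 = 0.025984 m
B total: 0.034876 m
Ratio: 0.075636 / 0.034876 ≈ 2.169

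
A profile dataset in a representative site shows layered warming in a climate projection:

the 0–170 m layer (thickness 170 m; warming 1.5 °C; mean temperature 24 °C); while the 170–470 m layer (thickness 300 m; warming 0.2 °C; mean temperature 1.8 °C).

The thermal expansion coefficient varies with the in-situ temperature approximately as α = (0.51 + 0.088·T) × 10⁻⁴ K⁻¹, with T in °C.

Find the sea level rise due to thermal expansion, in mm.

70.9 mm

Layer 1: α = (0.51 + 0.088×24)×10⁻⁴ = 2.622×10⁻⁴ K⁻¹
Layer 2: α = (0.51 + 0.088×1.8)×10⁻⁴ = 0.6684×10⁻⁴ K⁻¹
1.5 × 2.622×10⁻⁴ × 170 = 0.066861 m
0.2 × 0.6684×10⁻⁴ × 300 = 0.0040104 m
Δh = 0.066861 + 0.0040104 = 0.0708714 m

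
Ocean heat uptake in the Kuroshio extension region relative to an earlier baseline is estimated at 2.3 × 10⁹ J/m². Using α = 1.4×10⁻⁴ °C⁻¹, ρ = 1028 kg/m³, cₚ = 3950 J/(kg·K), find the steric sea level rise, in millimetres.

79 mm

Δh = αQ/(ρcₚ) = 1.4×10⁻⁴ × 2.3×10⁹ / (1028 × 3950) ≈ 0.079299 m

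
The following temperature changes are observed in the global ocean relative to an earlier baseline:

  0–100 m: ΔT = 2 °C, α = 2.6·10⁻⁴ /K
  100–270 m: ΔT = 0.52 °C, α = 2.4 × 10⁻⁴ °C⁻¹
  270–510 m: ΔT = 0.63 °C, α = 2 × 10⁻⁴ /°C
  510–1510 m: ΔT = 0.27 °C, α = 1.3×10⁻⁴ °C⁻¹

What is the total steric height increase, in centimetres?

Layer 1: 100 × 2.6×10⁻⁴ × 2 = 0.05200 m
100–270 m: 170 × 2.4×10⁻⁴ × 0.52 = 0.021216 m
Layer 3: 2×10⁻⁴ × 240 × 0.63 = 0.03024 m
Layer 4: 1000 × 1.3×10⁻⁴ × 0.27 = 0.03510 m
Δh = 0.05200 + 0.021216 + 0.03024 + 0.03510 = 0.138556 m

Δh ≈ 13.9 cm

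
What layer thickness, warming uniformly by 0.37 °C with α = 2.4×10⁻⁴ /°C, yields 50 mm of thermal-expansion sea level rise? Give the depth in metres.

H = Δh/(αΔT) = 0.05 / (2.4×10⁻⁴ × 0.37) ≈ 563.1 m

about 563 m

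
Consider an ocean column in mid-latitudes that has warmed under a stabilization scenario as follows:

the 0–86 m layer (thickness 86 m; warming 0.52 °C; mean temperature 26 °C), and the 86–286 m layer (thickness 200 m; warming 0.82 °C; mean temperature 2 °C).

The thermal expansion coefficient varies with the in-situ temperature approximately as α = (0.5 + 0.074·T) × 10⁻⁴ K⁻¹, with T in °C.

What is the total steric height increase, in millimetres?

Δh ≈ 21.5 mm

Layer 1: α = (0.5 + 0.074×26)×10⁻⁴ = 2.424×10⁻⁴ K⁻¹
Layer 2: α = (0.5 + 0.074×2)×10⁻⁴ = 0.648×10⁻⁴ K⁻¹
0–86 m: 0.52 × 2.424×10⁻⁴ × 86 = 0.010840128 m
Layer 2: 0.82 × 0.648×10⁻⁴ × 200 = 0.0106272 m
Δh = 0.010840128 + 0.0106272 = 0.021467328 m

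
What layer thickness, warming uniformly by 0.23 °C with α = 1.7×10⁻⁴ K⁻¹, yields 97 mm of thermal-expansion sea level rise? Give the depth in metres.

H = Δh/(αΔT) = 0.097 / (1.7×10⁻⁴ × 0.23) ≈ 2481 m

about 2500 m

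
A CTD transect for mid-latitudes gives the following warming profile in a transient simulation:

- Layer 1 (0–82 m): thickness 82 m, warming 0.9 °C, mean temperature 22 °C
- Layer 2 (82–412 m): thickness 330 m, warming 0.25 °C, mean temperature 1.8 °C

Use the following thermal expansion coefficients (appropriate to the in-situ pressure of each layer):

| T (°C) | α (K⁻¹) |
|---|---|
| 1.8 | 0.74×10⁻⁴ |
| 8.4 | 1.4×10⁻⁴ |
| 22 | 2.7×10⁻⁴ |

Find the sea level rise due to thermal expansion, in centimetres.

Δh ≈ 2.60 cm

Layer 1 at 22 °C → α = 2.7×10⁻⁴ K⁻¹
Layer 2 at 1.8 °C → α = 0.74×10⁻⁴ K⁻¹
Layer 1: 2.7×10⁻⁴ × 82 × 0.9 = 0.019926 m
82–412 m: 330 × 0.74×10⁻⁴ × 0.25 = 0.006105 m
Δh = 0.019926 + 0.006105 = 0.026031 m ≈ 2.60 cm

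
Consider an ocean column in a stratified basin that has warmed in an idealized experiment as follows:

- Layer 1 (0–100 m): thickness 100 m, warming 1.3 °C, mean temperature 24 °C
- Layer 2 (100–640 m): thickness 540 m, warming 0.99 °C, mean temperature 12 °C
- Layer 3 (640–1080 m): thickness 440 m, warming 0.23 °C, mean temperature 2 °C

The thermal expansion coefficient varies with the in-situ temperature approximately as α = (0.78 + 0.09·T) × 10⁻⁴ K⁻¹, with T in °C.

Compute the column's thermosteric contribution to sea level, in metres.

Layer 1: α = (0.78 + 0.09×24)×10⁻⁴ = 2.94×10⁻⁴ K⁻¹
Layer 2: α = (0.78 + 0.09×12)×10⁻⁴ = 1.86×10⁻⁴ K⁻¹
Layer 3: α = (0.78 + 0.09×2)×10⁻⁴ = 0.96×10⁻⁴ K⁻¹
0–100 m: 100 × 2.94×10⁻⁴ × 1.3 = 0.03822 m
540 × 1.86×10⁻⁴ × 0.99 = 0.0994356 m
0.96×10⁻⁴ × 440 × 0.23 = 0.0097152 m
Δh = 0.03822 + 0.0994356 + 0.0097152 = 0.1473708 m

0.15 m of thermosteric rise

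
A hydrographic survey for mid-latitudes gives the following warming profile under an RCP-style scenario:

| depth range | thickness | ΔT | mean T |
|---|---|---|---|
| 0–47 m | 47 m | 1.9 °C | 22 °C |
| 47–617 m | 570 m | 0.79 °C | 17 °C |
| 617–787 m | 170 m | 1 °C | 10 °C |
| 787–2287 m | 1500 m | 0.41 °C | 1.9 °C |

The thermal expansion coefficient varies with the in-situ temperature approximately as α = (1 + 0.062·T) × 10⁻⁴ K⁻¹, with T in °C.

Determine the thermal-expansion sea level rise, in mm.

Layer 1: α = (1 + 0.062×22)×10⁻⁴ = 2.364×10⁻⁴ K⁻¹
Layer 2: α = (1 + 0.062×17)×10⁻⁴ = 2.054×10⁻⁴ K⁻¹
Layer 3: α = (1 + 0.062×10)×10⁻⁴ = 1.62×10⁻⁴ K⁻¹
Layer 4: α = (1 + 0.062×1.9)×10⁻⁴ = 1.1178×10⁻⁴ K⁻¹
1.9 × 47 × 2.364×10⁻⁴ = 0.02111052 m
570 × 0.79 × 2.054×10⁻⁴ = 0.09249162 m
Layer 3: 1 × 1.62×10⁻⁴ × 170 = 0.02754 m
0.41 × 1.1178×10⁻⁴ × 1500 = 0.0687447 m
Δh = 0.02111052 + 0.09249162 + 0.02754 + 0.0687447 = 0.20988684 m

about 210 mm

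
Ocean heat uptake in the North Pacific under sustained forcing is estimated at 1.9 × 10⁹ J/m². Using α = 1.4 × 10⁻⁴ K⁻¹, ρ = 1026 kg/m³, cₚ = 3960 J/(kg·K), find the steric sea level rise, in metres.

Δh = 0.065 m

Δh = αQ/(ρcₚ) = 1.4×10⁻⁴ × 1.9×10⁹ / (1026 × 3960) ≈ 0.06547 m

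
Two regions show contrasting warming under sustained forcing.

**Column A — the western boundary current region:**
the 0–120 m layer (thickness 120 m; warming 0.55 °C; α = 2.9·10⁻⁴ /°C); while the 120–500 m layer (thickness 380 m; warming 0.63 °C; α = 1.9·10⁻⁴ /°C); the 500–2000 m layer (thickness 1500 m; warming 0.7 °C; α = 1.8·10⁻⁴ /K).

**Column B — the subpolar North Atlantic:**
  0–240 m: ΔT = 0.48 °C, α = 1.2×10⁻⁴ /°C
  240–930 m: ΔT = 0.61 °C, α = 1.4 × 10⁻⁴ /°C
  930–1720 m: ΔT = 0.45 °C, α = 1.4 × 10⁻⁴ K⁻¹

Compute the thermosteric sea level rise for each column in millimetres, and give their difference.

A 120 × 2.9×10⁻⁴ × 0.55 = 0.01914 m
A 120–500 m: 380 × 0.63 × 1.9×10⁻⁴ = 0.045486 m
A 0.7 × 1.8×10⁻⁴ × 1500 = 0.18900 m
A total: 0.253626 m
B 240 × 0.48 × 1.2×10⁻⁴ = 0.013824 m
B 0.61 × 1.4×10⁻⁴ × 690 = 0.058926 m
B 930–1720 m: 1.4×10⁻⁴ × 790 × 0.45 = 0.04977 m
B total: 0.12252 m
Difference: 0.253626 − 0.12252 = 0.131106 m

A: 250 mm; B: 120 mm; difference 130 mm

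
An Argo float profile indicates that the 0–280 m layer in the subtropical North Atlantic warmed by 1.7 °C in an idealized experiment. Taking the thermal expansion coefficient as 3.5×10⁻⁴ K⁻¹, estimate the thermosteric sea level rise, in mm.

170 mm of thermosteric rise

Δh = αΔT·H = 3.5×10⁻⁴ × 1.7 × 280 = 0.16660 m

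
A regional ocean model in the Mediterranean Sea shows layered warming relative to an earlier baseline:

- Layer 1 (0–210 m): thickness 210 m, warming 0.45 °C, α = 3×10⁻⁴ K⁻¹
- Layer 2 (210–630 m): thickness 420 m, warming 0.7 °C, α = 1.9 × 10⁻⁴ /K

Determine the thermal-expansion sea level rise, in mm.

Δh ≈ 84 mm

0–210 m: 3×10⁻⁴ × 0.45 × 210 = 0.02835 m
Layer 2: 1.9×10⁻⁴ × 0.7 × 420 = 0.05586 m
Δh = 0.02835 + 0.05586 = 0.08421 m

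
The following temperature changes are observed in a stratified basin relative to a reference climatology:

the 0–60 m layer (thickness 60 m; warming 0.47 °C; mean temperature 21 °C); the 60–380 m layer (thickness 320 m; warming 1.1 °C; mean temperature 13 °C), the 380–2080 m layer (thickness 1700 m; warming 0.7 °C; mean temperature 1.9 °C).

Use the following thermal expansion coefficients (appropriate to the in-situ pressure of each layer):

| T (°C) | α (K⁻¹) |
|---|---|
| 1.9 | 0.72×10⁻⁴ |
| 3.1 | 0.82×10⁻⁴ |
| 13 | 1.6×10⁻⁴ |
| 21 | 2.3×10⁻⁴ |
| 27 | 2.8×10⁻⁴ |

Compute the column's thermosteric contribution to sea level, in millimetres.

Layer 1 at 21 °C → α = 2.3×10⁻⁴ K⁻¹
Layer 2 at 13 °C → α = 1.6×10⁻⁴ K⁻¹
Layer 3 at 1.9 °C → α = 0.72×10⁻⁴ K⁻¹
0–60 m: 2.3×10⁻⁴ × 0.47 × 60 = 0.006486 m
1.1 × 1.6×10⁻⁴ × 320 = 0.05632 m
380–2080 m: 0.72×10⁻⁴ × 0.7 × 1700 = 0.08568 m
Δh = 0.006486 + 0.05632 + 0.08568 = 0.148486 m

150 mm of thermosteric rise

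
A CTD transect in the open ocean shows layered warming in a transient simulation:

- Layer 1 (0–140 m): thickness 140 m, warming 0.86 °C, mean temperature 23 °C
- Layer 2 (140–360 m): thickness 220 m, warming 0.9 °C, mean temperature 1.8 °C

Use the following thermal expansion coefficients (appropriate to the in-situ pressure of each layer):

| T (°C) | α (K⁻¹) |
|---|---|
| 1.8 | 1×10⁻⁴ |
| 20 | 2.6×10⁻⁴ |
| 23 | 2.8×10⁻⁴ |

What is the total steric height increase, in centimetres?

5.35 cm of thermosteric rise

Layer 1 at 23 °C → α = 2.8×10⁻⁴ K⁻¹
Layer 2 at 1.8 °C → α = 1×10⁻⁴ K⁻¹
Layer 1: 0.86 × 140 × 2.8×10⁻⁴ = 0.033712 m
1×10⁻⁴ × 220 × 0.9 = 0.01980 m
Δh = 0.033712 + 0.01980 = 0.053512 m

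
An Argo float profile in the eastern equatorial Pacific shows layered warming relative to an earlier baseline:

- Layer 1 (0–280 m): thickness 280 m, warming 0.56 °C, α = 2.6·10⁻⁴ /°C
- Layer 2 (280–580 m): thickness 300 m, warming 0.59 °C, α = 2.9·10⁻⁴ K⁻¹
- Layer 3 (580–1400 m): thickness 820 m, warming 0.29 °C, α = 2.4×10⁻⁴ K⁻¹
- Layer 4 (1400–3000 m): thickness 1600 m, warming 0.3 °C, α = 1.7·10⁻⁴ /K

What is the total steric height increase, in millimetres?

0–280 m: 2.6×10⁻⁴ × 280 × 0.56 = 0.040768 m
Layer 2: 2.9×10⁻⁴ × 0.59 × 300 = 0.05133 m
Layer 3: 2.4×10⁻⁴ × 0.29 × 820 = 0.057072 m
Layer 4: 0.3 × 1.7×10⁻⁴ × 1600 = 0.08160 m
Δh = 0.040768 + 0.05133 + 0.057072 + 0.08160 = 0.23077 m

231 mm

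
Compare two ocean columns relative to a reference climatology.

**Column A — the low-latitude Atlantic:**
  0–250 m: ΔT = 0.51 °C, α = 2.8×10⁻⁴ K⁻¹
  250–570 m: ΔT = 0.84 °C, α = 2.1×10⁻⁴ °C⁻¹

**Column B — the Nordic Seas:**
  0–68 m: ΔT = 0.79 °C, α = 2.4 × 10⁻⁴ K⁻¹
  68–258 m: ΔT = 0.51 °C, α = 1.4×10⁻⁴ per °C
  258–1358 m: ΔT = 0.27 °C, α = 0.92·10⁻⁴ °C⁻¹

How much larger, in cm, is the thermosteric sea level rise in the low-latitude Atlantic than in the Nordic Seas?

A 250 × 0.51 × 2.8×10⁻⁴ = 0.03570 m
A 250–570 m: 0.84 × 320 × 2.1×10⁻⁴ = 0.056448 m
A total: 0.092148 m
B 0–68 m: 2.4×10⁻⁴ × 0.79 × 68 = 0.0128928 m
B 68–258 m: 190 × 1.4×10⁻⁴ × 0.51 = 0.013566 m
B 0.92×10⁻⁴ × 0.27 × 1100 = 0.027324 m
B total: 0.0537828 m
Difference: 0.092148 − 0.0537828 = 0.0383652 m

3.8 cm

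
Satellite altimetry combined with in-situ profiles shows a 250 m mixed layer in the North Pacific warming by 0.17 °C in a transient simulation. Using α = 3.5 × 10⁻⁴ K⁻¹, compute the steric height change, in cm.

Δh = αΔT·H = 3.5×10⁻⁴ × 0.17 × 250 = 0.014875 m

1.49 cm of thermosteric rise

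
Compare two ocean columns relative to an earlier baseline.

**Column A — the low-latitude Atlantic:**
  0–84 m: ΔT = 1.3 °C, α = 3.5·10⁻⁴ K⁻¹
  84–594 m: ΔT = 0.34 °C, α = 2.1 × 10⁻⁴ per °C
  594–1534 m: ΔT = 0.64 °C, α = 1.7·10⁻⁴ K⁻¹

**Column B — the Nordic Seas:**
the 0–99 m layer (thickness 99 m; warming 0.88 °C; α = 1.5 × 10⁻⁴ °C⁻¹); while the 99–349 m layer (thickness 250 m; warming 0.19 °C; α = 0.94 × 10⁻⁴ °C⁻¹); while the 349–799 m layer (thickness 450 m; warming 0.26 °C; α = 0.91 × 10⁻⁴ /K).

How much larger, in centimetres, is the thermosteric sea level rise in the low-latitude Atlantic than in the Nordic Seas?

A 84 × 3.5×10⁻⁴ × 1.3 = 0.03822 m
A 510 × 0.34 × 2.1×10⁻⁴ = 0.036414 m
A 0.64 × 1.7×10⁻⁴ × 940 = 0.102272 m
A total: 0.176906 m
B 99 × 0.88 × 1.5×10⁻⁴ = 0.013068 m
B Layer 2: 0.94×10⁻⁴ × 0.19 × 250 = 0.004465 m
B 0.26 × 0.91×10⁻⁴ × 450 = 0.010647 m
B total: 0.02818 m
Difference: 0.176906 − 0.02818 = 0.148726 m

15 cm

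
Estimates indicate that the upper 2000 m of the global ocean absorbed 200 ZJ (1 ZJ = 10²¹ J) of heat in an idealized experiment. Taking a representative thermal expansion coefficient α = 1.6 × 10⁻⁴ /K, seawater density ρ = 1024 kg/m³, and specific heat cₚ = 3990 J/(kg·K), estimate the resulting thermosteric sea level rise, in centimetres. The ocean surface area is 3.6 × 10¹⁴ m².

Per unit area: Q = 200×10²¹ / (3.6×10¹⁴) ≈ 5.556×10⁸ J/m²
Δh = αQ/(ρcₚ) = 1.6×10⁻⁴ × 5.556×10⁸ / (1024 × 3990) ≈ 0.021758 m

2.18 cm of thermosteric rise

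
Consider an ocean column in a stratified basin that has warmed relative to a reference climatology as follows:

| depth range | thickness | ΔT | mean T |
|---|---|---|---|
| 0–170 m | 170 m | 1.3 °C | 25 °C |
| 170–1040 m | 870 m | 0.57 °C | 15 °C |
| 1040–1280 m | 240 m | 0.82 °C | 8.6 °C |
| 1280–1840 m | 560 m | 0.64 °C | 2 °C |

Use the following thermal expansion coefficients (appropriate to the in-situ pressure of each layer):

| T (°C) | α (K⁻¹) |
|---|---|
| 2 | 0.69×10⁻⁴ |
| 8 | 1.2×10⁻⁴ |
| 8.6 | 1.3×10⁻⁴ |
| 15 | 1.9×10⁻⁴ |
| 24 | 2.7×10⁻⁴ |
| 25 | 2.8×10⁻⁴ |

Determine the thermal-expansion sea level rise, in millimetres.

Layer 1 at 25 °C → α = 2.8×10⁻⁴ K⁻¹
Layer 2 at 15 °C → α = 1.9×10⁻⁴ K⁻¹
Layer 3 at 8.6 °C → α = 1.3×10⁻⁴ K⁻¹
Layer 4 at 2 °C → α = 0.69×10⁻⁴ K⁻¹
0–170 m: 170 × 2.8×10⁻⁴ × 1.3 = 0.06188 m
1.9×10⁻⁴ × 0.57 × 870 = 0.094221 m
1.3×10⁻⁴ × 0.82 × 240 = 0.025584 m
560 × 0.64 × 0.69×10⁻⁴ = 0.0247296 m
Δh = 0.06188 + 0.094221 + 0.025584 + 0.0247296 = 0.2064146 m ≈ 210 mm

about 210 mm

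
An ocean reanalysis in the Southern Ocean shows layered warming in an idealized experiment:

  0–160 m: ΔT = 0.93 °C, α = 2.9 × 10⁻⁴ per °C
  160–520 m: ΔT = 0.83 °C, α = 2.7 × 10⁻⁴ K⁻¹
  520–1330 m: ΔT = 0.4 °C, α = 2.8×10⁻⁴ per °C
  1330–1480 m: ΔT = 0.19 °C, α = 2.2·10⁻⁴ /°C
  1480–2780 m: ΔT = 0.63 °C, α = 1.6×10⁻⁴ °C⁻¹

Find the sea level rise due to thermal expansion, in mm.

Layer 1: 0.93 × 2.9×10⁻⁴ × 160 = 0.043152 m
2.7×10⁻⁴ × 0.83 × 360 = 0.080676 m
Layer 3: 810 × 0.4 × 2.8×10⁻⁴ = 0.09072 m
1330–1480 m: 2.2×10⁻⁴ × 0.19 × 150 = 0.00627 m
1480–2780 m: 1.6×10⁻⁴ × 1300 × 0.63 = 0.13104 m
Δh = 0.043152 + 0.080676 + 0.09072 + 0.00627 + 0.13104 = 0.351858 m

350 mm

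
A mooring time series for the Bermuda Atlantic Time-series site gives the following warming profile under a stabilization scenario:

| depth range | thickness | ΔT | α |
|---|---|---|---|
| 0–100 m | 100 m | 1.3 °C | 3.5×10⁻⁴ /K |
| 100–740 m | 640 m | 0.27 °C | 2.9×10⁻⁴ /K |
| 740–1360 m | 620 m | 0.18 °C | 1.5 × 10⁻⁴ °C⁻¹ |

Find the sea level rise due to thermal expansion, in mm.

Layer 1: 3.5×10⁻⁴ × 100 × 1.3 = 0.04550 m
100–740 m: 0.27 × 640 × 2.9×10⁻⁴ = 0.050112 m
740–1360 m: 1.5×10⁻⁴ × 620 × 0.18 = 0.01674 m
Δh = 0.04550 + 0.050112 + 0.01674 = 0.112352 m ≈ 110 mm

Δh = 110 mm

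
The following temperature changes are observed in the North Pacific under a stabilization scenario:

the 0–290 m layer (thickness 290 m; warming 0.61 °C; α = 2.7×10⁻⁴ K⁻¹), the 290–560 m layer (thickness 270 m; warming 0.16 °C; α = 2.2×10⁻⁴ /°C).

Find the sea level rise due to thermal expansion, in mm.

0.61 × 2.7×10⁻⁴ × 290 = 0.047763 m
Layer 2: 2.2×10⁻⁴ × 270 × 0.16 = 0.009504 m
Δh = 0.047763 + 0.009504 = 0.057267 m

Δh ≈ 57.3 mm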